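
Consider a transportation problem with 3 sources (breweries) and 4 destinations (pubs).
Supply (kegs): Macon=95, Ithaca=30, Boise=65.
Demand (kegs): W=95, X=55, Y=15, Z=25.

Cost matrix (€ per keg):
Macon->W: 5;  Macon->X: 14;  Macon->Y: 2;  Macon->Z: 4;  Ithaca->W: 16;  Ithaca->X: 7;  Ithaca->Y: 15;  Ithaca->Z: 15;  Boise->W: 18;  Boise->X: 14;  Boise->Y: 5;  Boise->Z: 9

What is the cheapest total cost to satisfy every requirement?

Optimal allocation:
  Macon–W: 95 × €5 = €475
  Ithaca–X: 30 × €7 = €210
  Boise–X: 25 × €14 = €350
  Boise–Y: 15 × €5 = €75
  Boise–Z: 25 × €9 = €225
Total = 475 + 210 + 350 + 75 + 225 = €1335.

1335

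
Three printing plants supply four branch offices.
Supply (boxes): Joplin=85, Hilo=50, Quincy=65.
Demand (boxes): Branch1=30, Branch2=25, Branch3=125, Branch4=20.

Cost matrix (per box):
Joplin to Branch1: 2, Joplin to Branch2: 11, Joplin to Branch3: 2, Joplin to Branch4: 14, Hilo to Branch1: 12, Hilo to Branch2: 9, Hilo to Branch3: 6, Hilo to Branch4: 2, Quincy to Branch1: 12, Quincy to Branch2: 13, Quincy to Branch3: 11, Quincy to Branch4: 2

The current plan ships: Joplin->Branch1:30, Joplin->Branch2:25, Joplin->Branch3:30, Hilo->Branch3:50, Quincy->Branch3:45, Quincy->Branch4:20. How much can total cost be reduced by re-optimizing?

175

Current plan cost = 30·2 + 25·11 + 30·2 + 50·6 + 45·11 + 20·2 = 1230.
Optimal plan:
  Joplin->Branch1: 30 × 2 = 60
  Joplin->Branch3: 55 × 2 = 110
  Hilo->Branch3: 50 × 6 = 300
  Quincy->Branch2: 25 × 13 = 325
  Quincy->Branch3: 20 × 11 = 220
  Quincy->Branch4: 20 × 2 = 40
Optimal cost = 1055.
Saving = 1230 − 1055 = 175.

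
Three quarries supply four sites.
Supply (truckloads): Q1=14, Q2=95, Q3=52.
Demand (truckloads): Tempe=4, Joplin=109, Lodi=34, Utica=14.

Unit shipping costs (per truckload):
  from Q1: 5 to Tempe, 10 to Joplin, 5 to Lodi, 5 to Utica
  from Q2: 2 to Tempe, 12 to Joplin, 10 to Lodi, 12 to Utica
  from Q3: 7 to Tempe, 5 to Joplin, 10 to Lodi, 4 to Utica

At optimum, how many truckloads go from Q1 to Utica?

14

Optimal shipments:
  Q1->Utica: 14 truckloads
  Q2->Tempe: 4 truckloads
  Q2->Joplin: 57 truckloads
  Q2->Lodi: 34 truckloads
  Q3->Joplin: 52 truckloads
Total cost = 1362.
So Q1→Utica carries 14 truckloads.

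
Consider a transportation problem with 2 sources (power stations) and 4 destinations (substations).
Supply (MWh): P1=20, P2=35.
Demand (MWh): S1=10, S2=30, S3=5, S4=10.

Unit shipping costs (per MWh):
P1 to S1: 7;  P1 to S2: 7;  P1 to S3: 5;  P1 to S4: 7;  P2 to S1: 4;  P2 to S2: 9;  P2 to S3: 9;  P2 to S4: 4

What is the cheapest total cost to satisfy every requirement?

An optimal shipping plan:
  P1→S2: 15 MWh
  P1→S3: 5 MWh
  P2→S1: 10 MWh
  P2→S2: 15 MWh
  P2→S4: 10 MWh
Total cost = 345.

345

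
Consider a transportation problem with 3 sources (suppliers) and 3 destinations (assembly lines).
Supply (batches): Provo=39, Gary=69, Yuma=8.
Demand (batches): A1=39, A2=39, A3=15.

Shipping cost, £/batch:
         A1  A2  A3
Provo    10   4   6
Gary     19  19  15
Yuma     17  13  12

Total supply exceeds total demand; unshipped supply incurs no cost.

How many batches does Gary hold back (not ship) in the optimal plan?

23

Minimum-cost shipments:
  Provo to A2: 39 batches
  Gary to A1: 39 batches
  Gary to A3: 7 batches
  Yuma to A3: 8 batches
Total cost = £1098.
Gary ships 46 of its 69, leaving 23.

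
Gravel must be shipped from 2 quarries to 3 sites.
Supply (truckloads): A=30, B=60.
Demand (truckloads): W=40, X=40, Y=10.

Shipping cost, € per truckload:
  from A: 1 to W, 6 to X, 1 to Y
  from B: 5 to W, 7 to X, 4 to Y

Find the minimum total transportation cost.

400

An optimal shipping plan:
  A to W: 30 × €1 = €30
  B to W: 10 × €5 = €50
  B to X: 40 × €7 = €280
  B to Y: 10 × €4 = €40
Total = 30 + 50 + 280 + 40 = €400.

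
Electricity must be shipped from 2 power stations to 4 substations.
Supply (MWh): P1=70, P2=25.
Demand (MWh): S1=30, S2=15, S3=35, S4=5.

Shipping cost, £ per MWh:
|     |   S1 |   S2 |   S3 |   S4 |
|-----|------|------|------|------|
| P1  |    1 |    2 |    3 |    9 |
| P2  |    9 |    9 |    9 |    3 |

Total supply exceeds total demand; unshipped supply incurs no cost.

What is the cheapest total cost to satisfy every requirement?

240

Optimal allocation:
  P1 to S1: 30 × £1 = £30
  P1 to S2: 15 × £2 = £30
  P1 to S3: 25 × £3 = £75
  P2 to S3: 10 × £9 = £90
  P2 to S4: 5 × £3 = £15
Total = 30 + 30 + 75 + 90 + 15 = £240.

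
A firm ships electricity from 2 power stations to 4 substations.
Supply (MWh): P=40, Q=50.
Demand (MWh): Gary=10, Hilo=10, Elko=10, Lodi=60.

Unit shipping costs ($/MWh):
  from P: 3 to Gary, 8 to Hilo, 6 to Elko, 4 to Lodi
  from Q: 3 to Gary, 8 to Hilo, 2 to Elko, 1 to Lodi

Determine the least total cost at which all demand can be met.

250

Optimal allocation:
  P->Gary: 10 × $3 = $30
  P->Hilo: 10 × $8 = $80
  P->Lodi: 20 × $4 = $80
  Q->Elko: 10 × $2 = $20
  Q->Lodi: 40 × $1 = $40
Total = 30 + 80 + 80 + 20 + 40 = $250.
(Supply check: P ships 40; Q ships 50.)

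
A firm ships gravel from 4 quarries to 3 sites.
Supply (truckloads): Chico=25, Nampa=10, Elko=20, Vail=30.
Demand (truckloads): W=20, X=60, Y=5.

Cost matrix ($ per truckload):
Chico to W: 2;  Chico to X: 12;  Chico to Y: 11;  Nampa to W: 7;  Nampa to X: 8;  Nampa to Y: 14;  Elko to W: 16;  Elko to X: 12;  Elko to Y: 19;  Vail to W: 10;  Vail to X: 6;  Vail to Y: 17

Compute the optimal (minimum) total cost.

595

A cheapest plan:
  Chico->W: 20 × $2 = $40
  Chico->Y: 5 × $11 = $55
  Nampa->X: 10 × $8 = $80
  Elko->X: 20 × $12 = $240
  Vail->X: 30 × $6 = $180
Total = 40 + 55 + 80 + 240 + 180 = $595.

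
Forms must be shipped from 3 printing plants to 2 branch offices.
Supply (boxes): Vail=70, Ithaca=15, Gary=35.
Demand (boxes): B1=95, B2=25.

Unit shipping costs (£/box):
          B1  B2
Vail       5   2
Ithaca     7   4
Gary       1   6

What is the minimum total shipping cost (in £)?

415

An optimal shipping plan:
  Vail to B1: 45 × £5 = £225
  Vail to B2: 25 × £2 = £50
  Ithaca to B1: 15 × £7 = £105
  Gary to B1: 35 × £1 = £35
Total = 225 + 50 + 105 + 35 = £415.
(Supply check: Vail ships 70; Ithaca ships 15; Gary ships 35.)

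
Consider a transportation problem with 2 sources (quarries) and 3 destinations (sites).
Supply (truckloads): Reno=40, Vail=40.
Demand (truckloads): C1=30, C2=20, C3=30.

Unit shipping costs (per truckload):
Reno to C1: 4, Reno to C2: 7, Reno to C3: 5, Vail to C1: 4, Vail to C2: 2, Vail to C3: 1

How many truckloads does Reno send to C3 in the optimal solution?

10

Optimal shipments:
  Reno->C1: 30 truckloads
  Reno->C3: 10 truckloads
  Vail->C2: 20 truckloads
  Vail->C3: 20 truckloads
Total cost = 230.
So Reno→C3 carries 10 truckloads.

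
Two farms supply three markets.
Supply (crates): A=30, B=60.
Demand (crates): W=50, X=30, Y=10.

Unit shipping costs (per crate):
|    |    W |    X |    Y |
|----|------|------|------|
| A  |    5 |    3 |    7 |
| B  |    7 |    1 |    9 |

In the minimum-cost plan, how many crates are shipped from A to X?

Solving gives:
  A->W: 30 crates
  B->W: 20 crates
  B->X: 30 crates
  B->Y: 10 crates
Total cost = 410.
The route A→X is not used.

0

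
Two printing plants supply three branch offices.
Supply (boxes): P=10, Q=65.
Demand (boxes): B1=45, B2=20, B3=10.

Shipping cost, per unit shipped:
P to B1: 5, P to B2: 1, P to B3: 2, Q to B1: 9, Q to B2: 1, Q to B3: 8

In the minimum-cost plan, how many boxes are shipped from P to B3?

The minimum-cost plan:
  P–B3: 10 × 2 = 20
  Q–B1: 45 × 9 = 405
  Q–B2: 20 × 1 = 20
Total cost = 445.
So P→B3 carries 10 boxes.

10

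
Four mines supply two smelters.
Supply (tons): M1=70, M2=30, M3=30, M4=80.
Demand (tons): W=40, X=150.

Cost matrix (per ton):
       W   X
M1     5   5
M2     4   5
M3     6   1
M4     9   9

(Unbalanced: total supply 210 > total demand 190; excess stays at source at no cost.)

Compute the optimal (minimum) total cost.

Optimal allocation:
  M1->X: 70 × 5 = 350
  M2->W: 30 × 4 = 120
  M3->X: 30 × 1 = 30
  M4->W: 10 × 9 = 90
  M4->X: 50 × 9 = 450
Total = 350 + 120 + 30 + 90 + 450 = 1040.
(Supply check: M1 ships 70; M2 ships 30; M3 ships 30; M4 ships 60.)

1040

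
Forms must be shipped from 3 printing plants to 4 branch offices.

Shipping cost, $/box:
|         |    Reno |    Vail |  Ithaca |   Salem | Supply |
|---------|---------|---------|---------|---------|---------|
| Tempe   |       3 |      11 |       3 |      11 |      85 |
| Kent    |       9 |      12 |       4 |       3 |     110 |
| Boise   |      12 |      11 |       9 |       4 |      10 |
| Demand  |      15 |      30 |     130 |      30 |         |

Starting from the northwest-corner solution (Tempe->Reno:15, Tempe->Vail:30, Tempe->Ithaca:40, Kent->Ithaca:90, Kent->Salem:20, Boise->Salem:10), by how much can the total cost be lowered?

Current plan cost = 15·3 + 30·11 + 40·3 + 90·4 + 20·3 + 10·4 = $955.
Optimal plan:
  Tempe–Reno: 15 × $3 = $45
  Tempe–Vail: 20 × $11 = $220
  Tempe–Ithaca: 50 × $3 = $150
  Kent–Ithaca: 80 × $4 = $320
  Kent–Salem: 30 × $3 = $90
  Boise–Vail: 10 × $11 = $110
Optimal cost = $935.
Saving = 955 − 935 = $20.

20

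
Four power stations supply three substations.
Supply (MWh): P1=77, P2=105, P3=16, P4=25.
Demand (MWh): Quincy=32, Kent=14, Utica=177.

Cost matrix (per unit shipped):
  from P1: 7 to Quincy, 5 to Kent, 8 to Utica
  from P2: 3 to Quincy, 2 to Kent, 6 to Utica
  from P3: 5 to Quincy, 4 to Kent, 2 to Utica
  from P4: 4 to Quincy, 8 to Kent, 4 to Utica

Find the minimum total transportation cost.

1226

One minimum-cost allocation:
  P1 to Utica: 77 × 8 = 616
  P2 to Quincy: 32 × 3 = 96
  P2 to Kent: 14 × 2 = 28
  P2 to Utica: 59 × 6 = 354
  P3 to Utica: 16 × 2 = 32
  P4 to Utica: 25 × 4 = 100
Total = 616 + 96 + 28 + 354 + 32 + 100 = 1226.
(Supply check: P1 ships 77; P2 ships 105; P3 ships 16; P4 ships 25.)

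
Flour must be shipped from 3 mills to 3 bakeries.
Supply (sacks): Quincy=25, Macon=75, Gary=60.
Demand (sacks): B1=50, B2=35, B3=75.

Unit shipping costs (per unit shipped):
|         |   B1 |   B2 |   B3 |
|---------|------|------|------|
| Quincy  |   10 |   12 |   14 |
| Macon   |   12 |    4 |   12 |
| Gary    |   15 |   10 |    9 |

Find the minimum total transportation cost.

A cheapest plan:
  Quincy->B1: 25 sacks
  Macon->B1: 25 sacks
  Macon->B2: 35 sacks
  Macon->B3: 15 sacks
  Gary->B3: 60 sacks
Total cost = 1410.

1410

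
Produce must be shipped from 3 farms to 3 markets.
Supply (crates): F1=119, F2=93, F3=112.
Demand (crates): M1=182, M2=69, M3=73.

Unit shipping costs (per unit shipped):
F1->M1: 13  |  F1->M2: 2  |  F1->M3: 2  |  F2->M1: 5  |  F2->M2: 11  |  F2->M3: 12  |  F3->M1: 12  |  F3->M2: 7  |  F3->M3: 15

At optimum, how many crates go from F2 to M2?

The minimum-cost plan:
  F1–M2: 46 × 2 = 92
  F1–M3: 73 × 2 = 146
  F2–M1: 93 × 5 = 465
  F3–M1: 89 × 12 = 1068
  F3–M2: 23 × 7 = 161
Total cost = 1932.
The route F2→M2 is not used.

0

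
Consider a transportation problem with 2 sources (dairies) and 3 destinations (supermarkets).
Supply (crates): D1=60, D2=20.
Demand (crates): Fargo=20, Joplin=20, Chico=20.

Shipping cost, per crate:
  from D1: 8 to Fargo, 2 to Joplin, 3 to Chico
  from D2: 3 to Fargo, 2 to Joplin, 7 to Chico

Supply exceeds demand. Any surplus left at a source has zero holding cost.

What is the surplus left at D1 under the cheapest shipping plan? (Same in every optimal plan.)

Minimum-cost shipments:
  D1–Joplin: 20 × 2 = 40
  D1–Chico: 20 × 3 = 60
  D2–Fargo: 20 × 3 = 60
Total cost = 160.
D1 ships 40 of its 60, leaving 20.

20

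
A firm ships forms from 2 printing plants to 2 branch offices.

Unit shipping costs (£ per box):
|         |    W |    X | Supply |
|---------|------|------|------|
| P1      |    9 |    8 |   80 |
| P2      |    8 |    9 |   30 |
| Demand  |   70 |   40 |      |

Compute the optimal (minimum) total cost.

Optimal allocation:
  P1 to W: 40 × £9 = £360
  P1 to X: 40 × £8 = £320
  P2 to W: 30 × £8 = £240
Total = 360 + 320 + 240 = £920.

920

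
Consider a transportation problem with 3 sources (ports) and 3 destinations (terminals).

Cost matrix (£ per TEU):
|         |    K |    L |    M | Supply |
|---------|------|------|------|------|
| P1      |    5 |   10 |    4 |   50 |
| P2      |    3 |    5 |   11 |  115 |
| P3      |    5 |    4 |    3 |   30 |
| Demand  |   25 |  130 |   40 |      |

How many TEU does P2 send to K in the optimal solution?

The minimum-cost plan:
  P1->K: 10 TEU
  P1->M: 40 TEU
  P2->K: 15 TEU
  P2->L: 100 TEU
  P3->L: 30 TEU
Total cost = £875.
So P2→K carries 15 TEU.

15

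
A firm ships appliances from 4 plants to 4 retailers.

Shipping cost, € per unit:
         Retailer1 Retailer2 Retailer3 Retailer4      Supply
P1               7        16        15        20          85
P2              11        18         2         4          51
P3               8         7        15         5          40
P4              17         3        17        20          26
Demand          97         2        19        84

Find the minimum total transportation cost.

1399

Optimal allocation:
  P1→Retailer1: 85 × €7 = €595
  P2→Retailer3: 7 × €2 = €14
  P2→Retailer4: 44 × €4 = €176
  P3→Retailer4: 40 × €5 = €200
  P4→Retailer1: 12 × €17 = €204
  P4→Retailer2: 2 × €3 = €6
  P4→Retailer3: 12 × €17 = €204
Total = 595 + 14 + 176 + 200 + 204 + 6 + 204 = €1399.
(Supply check: P1 ships 85; P2 ships 51; P3 ships 40; P4 ships 26.)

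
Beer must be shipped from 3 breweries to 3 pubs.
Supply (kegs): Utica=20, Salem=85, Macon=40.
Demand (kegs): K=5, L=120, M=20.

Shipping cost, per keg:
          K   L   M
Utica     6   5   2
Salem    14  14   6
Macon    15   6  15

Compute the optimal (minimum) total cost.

Optimal allocation:
  Utica→L: 20 × 5 = 100
  Salem→K: 5 × 14 = 70
  Salem→L: 60 × 14 = 840
  Salem→M: 20 × 6 = 120
  Macon→L: 40 × 6 = 240
Total = 100 + 70 + 840 + 120 + 240 = 1370.

1370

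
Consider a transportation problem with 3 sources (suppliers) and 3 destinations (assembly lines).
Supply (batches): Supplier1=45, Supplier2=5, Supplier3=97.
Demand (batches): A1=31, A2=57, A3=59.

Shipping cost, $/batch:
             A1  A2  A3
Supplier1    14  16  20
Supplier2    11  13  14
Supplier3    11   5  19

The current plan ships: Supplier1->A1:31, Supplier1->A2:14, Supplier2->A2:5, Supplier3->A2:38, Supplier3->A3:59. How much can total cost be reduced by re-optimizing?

Current plan cost = 31·14 + 14·16 + 5·13 + 38·5 + 59·19 = $2034.
Optimal plan:
  Supplier1 to A3: 45 × $20 = $900
  Supplier2 to A3: 5 × $14 = $70
  Supplier3 to A1: 31 × $11 = $341
  Supplier3 to A2: 57 × $5 = $285
  Supplier3 to A3: 9 × $19 = $171
Optimal cost = $1767.
Saving = 2034 − 1767 = $267.

267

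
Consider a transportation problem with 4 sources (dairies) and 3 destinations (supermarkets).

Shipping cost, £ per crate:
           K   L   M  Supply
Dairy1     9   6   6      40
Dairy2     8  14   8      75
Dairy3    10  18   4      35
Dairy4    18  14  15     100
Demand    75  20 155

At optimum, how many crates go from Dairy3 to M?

35

The minimum-cost plan:
  Dairy1–M: 40 × £6 = £240
  Dairy2–K: 75 × £8 = £600
  Dairy3–M: 35 × £4 = £140
  Dairy4–L: 20 × £14 = £280
  Dairy4–M: 80 × £15 = £1200
Total cost = £2460.
So Dairy3→M carries 35 crates.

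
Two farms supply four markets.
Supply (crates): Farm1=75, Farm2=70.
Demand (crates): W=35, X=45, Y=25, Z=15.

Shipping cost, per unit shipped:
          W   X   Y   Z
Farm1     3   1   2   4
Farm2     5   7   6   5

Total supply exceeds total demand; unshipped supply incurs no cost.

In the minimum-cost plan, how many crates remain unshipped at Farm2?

An optimal plan:
  Farm1->W: 5 × 3 = 15
  Farm1->X: 45 × 1 = 45
  Farm1->Y: 25 × 2 = 50
  Farm2->W: 30 × 5 = 150
  Farm2->Z: 15 × 5 = 75
Total cost = 335.
Farm2 ships 45 of its 70, leaving 25.

25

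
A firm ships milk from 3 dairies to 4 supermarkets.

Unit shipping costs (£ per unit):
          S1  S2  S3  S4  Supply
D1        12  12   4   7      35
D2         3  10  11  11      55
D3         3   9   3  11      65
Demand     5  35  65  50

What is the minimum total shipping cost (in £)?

An optimal shipping plan:
  D1->S4: 35 × £7 = £245
  D2->S1: 5 × £3 = £15
  D2->S2: 35 × £10 = £350
  D2->S4: 15 × £11 = £165
  D3->S3: 65 × £3 = £195
Total = 245 + 15 + 350 + 165 + 195 = £970.

970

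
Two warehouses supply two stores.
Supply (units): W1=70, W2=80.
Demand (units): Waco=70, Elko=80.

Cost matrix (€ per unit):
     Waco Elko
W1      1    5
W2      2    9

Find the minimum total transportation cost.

Optimal allocation:
  W1→Elko: 70 × €5 = €350
  W2→Waco: 70 × €2 = €140
  W2→Elko: 10 × €9 = €90
Total = 350 + 140 + 90 = €580.

580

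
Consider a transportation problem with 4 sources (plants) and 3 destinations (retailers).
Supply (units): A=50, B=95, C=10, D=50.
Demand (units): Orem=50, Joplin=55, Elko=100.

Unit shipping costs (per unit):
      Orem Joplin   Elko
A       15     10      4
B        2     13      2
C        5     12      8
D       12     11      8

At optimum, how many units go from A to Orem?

0

The minimum-cost plan:
  A->Joplin: 5 × 10 = 50
  A->Elko: 45 × 4 = 180
  B->Orem: 40 × 2 = 80
  B->Elko: 55 × 2 = 110
  C->Orem: 10 × 5 = 50
  D->Joplin: 50 × 11 = 550
Total cost = 1020.
The route A→Orem is not used.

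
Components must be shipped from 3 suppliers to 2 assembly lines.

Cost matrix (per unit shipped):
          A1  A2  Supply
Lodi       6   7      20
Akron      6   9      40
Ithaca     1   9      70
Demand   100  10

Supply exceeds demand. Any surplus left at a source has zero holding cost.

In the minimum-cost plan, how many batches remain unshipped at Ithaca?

0

Minimum-cost shipments:
  Lodi–A2: 10 × 7 = 70
  Akron–A1: 30 × 6 = 180
  Ithaca–A1: 70 × 1 = 70
Total cost = 320.
Ithaca ships 70 of its 70, leaving 0.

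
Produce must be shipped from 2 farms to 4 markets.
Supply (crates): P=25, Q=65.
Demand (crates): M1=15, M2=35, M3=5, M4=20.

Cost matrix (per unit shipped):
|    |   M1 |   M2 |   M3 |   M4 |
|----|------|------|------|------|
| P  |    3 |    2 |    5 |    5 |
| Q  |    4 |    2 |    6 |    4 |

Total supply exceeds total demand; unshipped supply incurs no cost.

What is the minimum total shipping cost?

An optimal shipping plan:
  P–M1: 15 × 3 = 45
  P–M2: 5 × 2 = 10
  P–M3: 5 × 5 = 25
  Q–M2: 30 × 2 = 60
  Q–M4: 20 × 4 = 80
Total = 45 + 10 + 25 + 60 + 80 = 220.

220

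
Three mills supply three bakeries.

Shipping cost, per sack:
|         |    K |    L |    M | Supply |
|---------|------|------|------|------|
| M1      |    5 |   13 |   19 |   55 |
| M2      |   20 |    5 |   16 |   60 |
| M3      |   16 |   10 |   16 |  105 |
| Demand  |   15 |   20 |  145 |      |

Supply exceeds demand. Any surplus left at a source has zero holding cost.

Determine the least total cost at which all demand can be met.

One minimum-cost allocation:
  M1 to K: 15 × 5 = 75
  M2 to L: 20 × 5 = 100
  M2 to M: 40 × 16 = 640
  M3 to M: 105 × 16 = 1680
Total = 75 + 100 + 640 + 1680 = 2495.

2495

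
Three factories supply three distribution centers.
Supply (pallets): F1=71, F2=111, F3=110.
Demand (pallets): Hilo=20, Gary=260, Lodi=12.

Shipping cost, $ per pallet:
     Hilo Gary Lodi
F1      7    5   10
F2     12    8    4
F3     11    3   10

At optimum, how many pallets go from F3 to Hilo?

0

Solving gives:
  F1->Hilo: 20 × $7 = $140
  F1->Gary: 51 × $5 = $255
  F2->Gary: 99 × $8 = $792
  F2->Lodi: 12 × $4 = $48
  F3->Gary: 110 × $3 = $330
Total cost = $1565.
The route F3→Hilo is not used.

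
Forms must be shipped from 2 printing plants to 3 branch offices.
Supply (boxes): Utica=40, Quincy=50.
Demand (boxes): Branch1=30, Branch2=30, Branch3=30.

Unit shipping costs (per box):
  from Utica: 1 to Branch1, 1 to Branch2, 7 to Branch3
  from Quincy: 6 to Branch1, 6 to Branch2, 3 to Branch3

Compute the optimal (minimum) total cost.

250

Optimal allocation:
  Utica to Branch1: 30 boxes
  Utica to Branch2: 10 boxes
  Quincy to Branch2: 20 boxes
  Quincy to Branch3: 30 boxes
Total cost = 250.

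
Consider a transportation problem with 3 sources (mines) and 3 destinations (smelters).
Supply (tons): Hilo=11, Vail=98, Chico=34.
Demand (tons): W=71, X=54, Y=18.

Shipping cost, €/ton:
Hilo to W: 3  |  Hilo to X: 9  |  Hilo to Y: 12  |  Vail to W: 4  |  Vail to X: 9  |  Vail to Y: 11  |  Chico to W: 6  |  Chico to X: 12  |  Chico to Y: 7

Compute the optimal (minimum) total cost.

An optimal shipping plan:
  Hilo to W: 11 × €3 = €33
  Vail to W: 44 × €4 = €176
  Vail to X: 54 × €9 = €486
  Chico to W: 16 × €6 = €96
  Chico to Y: 18 × €7 = €126
Total = 33 + 176 + 486 + 96 + 126 = €917.

917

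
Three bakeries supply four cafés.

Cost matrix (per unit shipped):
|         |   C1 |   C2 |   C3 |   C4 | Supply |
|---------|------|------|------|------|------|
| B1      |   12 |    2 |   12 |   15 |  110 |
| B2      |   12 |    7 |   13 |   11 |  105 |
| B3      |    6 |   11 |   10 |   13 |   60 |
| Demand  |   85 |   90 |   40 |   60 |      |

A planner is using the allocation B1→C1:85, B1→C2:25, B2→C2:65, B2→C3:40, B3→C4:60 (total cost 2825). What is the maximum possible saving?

825

Current plan cost = 85·12 + 25·2 + 65·7 + 40·13 + 60·13 = 2825.
Optimal plan:
  B1→C2: 90 × 2 = 180
  B1→C3: 20 × 12 = 240
  B2→C1: 25 × 12 = 300
  B2→C3: 20 × 13 = 260
  B2→C4: 60 × 11 = 660
  B3→C1: 60 × 6 = 360
Optimal cost = 2000.
Saving = 2825 − 2000 = 825.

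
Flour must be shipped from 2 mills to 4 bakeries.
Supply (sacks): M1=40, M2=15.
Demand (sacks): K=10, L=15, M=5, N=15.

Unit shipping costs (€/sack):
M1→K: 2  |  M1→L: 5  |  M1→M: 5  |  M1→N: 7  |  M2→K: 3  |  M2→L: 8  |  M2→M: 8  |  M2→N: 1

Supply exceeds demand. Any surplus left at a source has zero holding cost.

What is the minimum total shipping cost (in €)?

A cheapest plan:
  M1→K: 10 sacks
  M1→L: 15 sacks
  M1→M: 5 sacks
  M2→N: 15 sacks
Total cost = €135.
(Supply check: M1 ships 30; M2 ships 15.)

135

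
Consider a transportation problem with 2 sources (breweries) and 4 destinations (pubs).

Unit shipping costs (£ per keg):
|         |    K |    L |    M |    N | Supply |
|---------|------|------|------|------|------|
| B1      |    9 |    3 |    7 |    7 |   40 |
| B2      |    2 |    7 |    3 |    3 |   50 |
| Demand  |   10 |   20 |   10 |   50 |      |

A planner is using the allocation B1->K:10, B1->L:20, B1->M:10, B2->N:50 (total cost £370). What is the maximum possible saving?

Current plan cost = 10·9 + 20·3 + 10·7 + 50·3 = £370.
Optimal plan:
  B1–L: 20 × £3 = £60
  B1–M: 10 × £7 = £70
  B1–N: 10 × £7 = £70
  B2–K: 10 × £2 = £20
  B2–N: 40 × £3 = £120
Optimal cost = £340.
Saving = 370 − 340 = £30.

30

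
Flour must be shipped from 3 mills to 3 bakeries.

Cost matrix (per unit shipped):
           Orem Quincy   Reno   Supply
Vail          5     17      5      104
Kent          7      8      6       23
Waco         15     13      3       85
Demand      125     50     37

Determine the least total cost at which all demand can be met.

An optimal shipping plan:
  Vail->Orem: 104 × 5 = 520
  Kent->Orem: 21 × 7 = 147
  Kent->Quincy: 2 × 8 = 16
  Waco->Quincy: 48 × 13 = 624
  Waco->Reno: 37 × 3 = 111
Total = 520 + 147 + 16 + 624 + 111 = 1418.
(Supply check: Vail ships 104; Kent ships 23; Waco ships 85.)

1418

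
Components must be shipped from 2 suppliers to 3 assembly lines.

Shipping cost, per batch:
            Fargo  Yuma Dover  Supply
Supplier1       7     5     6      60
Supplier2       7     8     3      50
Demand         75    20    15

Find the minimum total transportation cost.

A cheapest plan:
  Supplier1->Fargo: 40 × 7 = 280
  Supplier1->Yuma: 20 × 5 = 100
  Supplier2->Fargo: 35 × 7 = 245
  Supplier2->Dover: 15 × 3 = 45
Total = 280 + 100 + 245 + 45 = 670.

670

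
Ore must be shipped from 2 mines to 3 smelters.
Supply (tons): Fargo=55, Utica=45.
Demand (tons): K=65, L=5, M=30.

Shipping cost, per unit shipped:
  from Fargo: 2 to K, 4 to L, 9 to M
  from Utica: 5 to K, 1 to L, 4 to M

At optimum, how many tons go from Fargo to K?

55

Solving gives:
  Fargo to K: 55 tons
  Utica to K: 10 tons
  Utica to L: 5 tons
  Utica to M: 30 tons
Total cost = 285.
So Fargo→K carries 55 tons.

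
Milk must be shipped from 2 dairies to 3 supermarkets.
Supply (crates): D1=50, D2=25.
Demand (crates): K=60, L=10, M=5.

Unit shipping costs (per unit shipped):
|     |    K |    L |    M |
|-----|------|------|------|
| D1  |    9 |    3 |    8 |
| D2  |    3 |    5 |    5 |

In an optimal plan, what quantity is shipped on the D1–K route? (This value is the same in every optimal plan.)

35

Solving gives:
  D1→K: 35 crates
  D1→L: 10 crates
  D1→M: 5 crates
  D2→K: 25 crates
Total cost = 460.
So D1→K carries 35 crates.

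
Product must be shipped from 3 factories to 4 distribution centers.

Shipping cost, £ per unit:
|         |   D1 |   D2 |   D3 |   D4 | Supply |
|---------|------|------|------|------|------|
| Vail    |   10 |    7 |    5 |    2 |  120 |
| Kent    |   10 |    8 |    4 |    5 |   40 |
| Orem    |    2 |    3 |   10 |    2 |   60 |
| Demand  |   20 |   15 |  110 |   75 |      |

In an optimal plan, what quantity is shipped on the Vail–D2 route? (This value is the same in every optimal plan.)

0

The minimum-cost plan:
  Vail to D3: 70 × £5 = £350
  Vail to D4: 50 × £2 = £100
  Kent to D3: 40 × £4 = £160
  Orem to D1: 20 × £2 = £40
  Orem to D2: 15 × £3 = £45
  Orem to D4: 25 × £2 = £50
Total cost = £745.
The route Vail→D2 is not used.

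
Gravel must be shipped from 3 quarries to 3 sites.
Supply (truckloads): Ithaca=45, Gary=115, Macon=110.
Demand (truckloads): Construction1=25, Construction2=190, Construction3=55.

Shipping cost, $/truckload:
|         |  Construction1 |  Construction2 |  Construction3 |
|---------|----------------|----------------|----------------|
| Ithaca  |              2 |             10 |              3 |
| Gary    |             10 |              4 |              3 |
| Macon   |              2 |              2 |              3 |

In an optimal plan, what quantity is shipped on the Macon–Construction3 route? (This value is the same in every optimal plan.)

Solving gives:
  Ithaca to Construction1: 25 truckloads
  Ithaca to Construction3: 20 truckloads
  Gary to Construction2: 80 truckloads
  Gary to Construction3: 35 truckloads
  Macon to Construction2: 110 truckloads
Total cost = $755.
The route Macon→Construction3 is not used.

0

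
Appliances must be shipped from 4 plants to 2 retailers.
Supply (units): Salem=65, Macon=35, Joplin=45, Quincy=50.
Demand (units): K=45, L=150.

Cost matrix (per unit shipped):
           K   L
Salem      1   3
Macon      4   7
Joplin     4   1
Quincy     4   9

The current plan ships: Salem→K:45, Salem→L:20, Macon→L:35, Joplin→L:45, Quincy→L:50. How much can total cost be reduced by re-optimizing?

Current plan cost = 45·1 + 20·3 + 35·7 + 45·1 + 50·9 = 845.
Optimal plan:
  Salem->L: 65 units
  Macon->L: 35 units
  Joplin->L: 45 units
  Quincy->K: 45 units
  Quincy->L: 5 units
Optimal cost = 710.
Saving = 845 − 710 = 135.

135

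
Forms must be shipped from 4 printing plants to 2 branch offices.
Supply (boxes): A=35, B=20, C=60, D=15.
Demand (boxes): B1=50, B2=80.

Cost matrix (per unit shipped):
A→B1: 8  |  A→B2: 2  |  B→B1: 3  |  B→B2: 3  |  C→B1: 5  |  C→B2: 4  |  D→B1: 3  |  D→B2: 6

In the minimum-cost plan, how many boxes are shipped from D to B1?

Optimal shipments:
  A–B2: 35 boxes
  B–B1: 20 boxes
  C–B1: 15 boxes
  C–B2: 45 boxes
  D–B1: 15 boxes
Total cost = 430.
So D→B1 carries 15 boxes.

15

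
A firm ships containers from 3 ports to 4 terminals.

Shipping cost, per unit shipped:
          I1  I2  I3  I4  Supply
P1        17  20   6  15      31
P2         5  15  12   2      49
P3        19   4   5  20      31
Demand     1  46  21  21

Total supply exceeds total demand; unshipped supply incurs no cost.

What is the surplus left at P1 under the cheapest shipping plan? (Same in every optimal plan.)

An optimal plan:
  P1 to I3: 21 TEU
  P2 to I1: 1 TEU
  P2 to I2: 15 TEU
  P2 to I4: 21 TEU
  P3 to I2: 31 TEU
Total cost = 522.
P1 ships 21 of its 31, leaving 10.

10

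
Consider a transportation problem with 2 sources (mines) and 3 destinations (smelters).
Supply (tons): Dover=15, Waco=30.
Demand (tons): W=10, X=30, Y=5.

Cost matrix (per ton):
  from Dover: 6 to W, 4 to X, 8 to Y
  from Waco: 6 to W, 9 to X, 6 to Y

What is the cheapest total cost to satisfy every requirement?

285

A cheapest plan:
  Dover->X: 15 × 4 = 60
  Waco->W: 10 × 6 = 60
  Waco->X: 15 × 9 = 135
  Waco->Y: 5 × 6 = 30
Total = 60 + 60 + 135 + 30 = 285.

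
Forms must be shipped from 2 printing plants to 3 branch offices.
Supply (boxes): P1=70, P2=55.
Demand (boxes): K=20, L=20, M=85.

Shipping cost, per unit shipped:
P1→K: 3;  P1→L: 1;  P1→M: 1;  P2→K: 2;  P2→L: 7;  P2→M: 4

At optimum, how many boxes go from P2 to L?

0

Optimal shipments:
  P1->L: 20 × 1 = 20
  P1->M: 50 × 1 = 50
  P2->K: 20 × 2 = 40
  P2->M: 35 × 4 = 140
Total cost = 250.
The route P2→L is not used.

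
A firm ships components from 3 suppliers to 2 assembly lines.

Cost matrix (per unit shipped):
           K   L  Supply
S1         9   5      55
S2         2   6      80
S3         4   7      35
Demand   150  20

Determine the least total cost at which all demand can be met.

715

An optimal shipping plan:
  S1 to K: 35 batches
  S1 to L: 20 batches
  S2 to K: 80 batches
  S3 to K: 35 batches
Total cost = 715.
(Supply check: S1 ships 55; S2 ships 80; S3 ships 35.)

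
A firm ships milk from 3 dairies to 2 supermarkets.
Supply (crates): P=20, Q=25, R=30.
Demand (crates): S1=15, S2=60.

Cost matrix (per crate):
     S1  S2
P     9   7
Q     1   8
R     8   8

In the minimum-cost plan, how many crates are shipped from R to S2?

The minimum-cost plan:
  P to S2: 20 × 7 = 140
  Q to S1: 15 × 1 = 15
  Q to S2: 10 × 8 = 80
  R to S2: 30 × 8 = 240
Total cost = 475.
So R→S2 carries 30 crates.

30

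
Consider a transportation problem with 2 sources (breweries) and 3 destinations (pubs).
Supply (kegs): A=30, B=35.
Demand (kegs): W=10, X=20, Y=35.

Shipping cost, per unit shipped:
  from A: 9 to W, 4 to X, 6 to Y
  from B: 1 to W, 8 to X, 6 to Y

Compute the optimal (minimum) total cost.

300

Optimal allocation:
  A to X: 20 × 4 = 80
  A to Y: 10 × 6 = 60
  B to W: 10 × 1 = 10
  B to Y: 25 × 6 = 150
Total = 80 + 60 + 10 + 150 = 300.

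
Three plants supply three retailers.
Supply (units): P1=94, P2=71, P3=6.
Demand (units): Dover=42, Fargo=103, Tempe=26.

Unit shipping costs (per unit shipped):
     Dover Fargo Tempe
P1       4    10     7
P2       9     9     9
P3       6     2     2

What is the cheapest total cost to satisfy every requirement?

A cheapest plan:
  P1–Dover: 42 × 4 = 168
  P1–Fargo: 26 × 10 = 260
  P1–Tempe: 26 × 7 = 182
  P2–Fargo: 71 × 9 = 639
  P3–Fargo: 6 × 2 = 12
Total = 168 + 260 + 182 + 639 + 12 = 1261.
(Supply check: P1 ships 94; P2 ships 71; P3 ships 6.)

1261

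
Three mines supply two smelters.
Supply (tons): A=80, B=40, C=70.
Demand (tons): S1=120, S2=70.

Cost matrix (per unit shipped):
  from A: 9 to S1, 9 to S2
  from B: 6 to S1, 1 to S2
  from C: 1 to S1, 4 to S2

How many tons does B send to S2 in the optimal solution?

40

The minimum-cost plan:
  A–S1: 50 × 9 = 450
  A–S2: 30 × 9 = 270
  B–S2: 40 × 1 = 40
  C–S1: 70 × 1 = 70
Total cost = 830.
So B→S2 carries 40 tons.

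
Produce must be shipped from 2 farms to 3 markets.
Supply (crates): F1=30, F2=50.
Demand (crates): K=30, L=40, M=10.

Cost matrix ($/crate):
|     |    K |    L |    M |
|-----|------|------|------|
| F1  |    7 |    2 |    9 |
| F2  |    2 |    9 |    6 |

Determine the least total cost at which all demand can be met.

270

A cheapest plan:
  F1 to L: 30 × $2 = $60
  F2 to K: 30 × $2 = $60
  F2 to L: 10 × $9 = $90
  F2 to M: 10 × $6 = $60
Total = 60 + 60 + 90 + 60 = $270.
(Supply check: F1 ships 30; F2 ships 50.)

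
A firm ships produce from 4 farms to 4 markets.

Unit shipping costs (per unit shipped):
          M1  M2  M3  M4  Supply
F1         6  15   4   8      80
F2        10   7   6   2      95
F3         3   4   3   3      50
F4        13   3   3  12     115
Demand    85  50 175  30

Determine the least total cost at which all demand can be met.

One minimum-cost allocation:
  F1->M1: 35 × 6 = 210
  F1->M3: 45 × 4 = 180
  F2->M3: 65 × 6 = 390
  F2->M4: 30 × 2 = 60
  F3->M1: 50 × 3 = 150
  F4->M2: 50 × 3 = 150
  F4->M3: 65 × 3 = 195
Total = 210 + 180 + 390 + 60 + 150 + 150 + 195 = 1335.

1335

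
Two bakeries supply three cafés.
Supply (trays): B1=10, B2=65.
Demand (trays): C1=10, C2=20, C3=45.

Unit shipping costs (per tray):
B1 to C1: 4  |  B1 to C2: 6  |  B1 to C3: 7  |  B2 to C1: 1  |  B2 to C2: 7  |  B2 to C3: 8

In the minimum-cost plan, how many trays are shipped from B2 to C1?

10

Optimal shipments:
  B1→C2: 10 × 6 = 60
  B2→C1: 10 × 1 = 10
  B2→C2: 10 × 7 = 70
  B2→C3: 45 × 8 = 360
Total cost = 500.
So B2→C1 carries 10 trays.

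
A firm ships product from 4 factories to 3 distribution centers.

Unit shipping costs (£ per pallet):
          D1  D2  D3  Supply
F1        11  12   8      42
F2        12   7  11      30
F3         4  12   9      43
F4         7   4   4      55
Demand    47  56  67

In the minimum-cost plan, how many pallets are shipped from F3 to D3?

The minimum-cost plan:
  F1 to D3: 42 pallets
  F2 to D2: 30 pallets
  F3 to D1: 43 pallets
  F4 to D1: 4 pallets
  F4 to D2: 26 pallets
  F4 to D3: 25 pallets
Total cost = £950.
The route F3→D3 is not used.

0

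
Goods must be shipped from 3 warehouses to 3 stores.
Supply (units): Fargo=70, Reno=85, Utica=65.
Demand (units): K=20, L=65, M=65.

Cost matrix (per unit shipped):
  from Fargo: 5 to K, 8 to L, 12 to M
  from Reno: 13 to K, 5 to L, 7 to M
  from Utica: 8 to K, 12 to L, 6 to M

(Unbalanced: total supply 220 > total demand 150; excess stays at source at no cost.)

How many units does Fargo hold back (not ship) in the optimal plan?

50

An optimal plan:
  Fargo→K: 20 × 5 = 100
  Reno→L: 65 × 5 = 325
  Utica→M: 65 × 6 = 390
Total cost = 815.
Fargo ships 20 of its 70, leaving 50.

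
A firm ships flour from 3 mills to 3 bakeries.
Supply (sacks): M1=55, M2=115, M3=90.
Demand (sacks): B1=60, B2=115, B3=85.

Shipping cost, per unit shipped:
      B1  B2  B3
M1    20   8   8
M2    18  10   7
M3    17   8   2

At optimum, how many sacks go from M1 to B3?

Solving gives:
  M1→B2: 55 sacks
  M2→B1: 60 sacks
  M2→B2: 55 sacks
  M3→B2: 5 sacks
  M3→B3: 85 sacks
Total cost = 2280.
The route M1→B3 is not used.

0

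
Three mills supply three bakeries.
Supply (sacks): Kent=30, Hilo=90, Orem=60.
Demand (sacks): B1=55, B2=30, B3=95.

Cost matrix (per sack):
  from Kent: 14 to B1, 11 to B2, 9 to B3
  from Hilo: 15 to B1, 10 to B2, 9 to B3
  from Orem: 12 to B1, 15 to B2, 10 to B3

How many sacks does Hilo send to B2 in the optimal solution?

Solving gives:
  Kent to B3: 30 × 9 = 270
  Hilo to B2: 30 × 10 = 300
  Hilo to B3: 60 × 9 = 540
  Orem to B1: 55 × 12 = 660
  Orem to B3: 5 × 10 = 50
Total cost = 1820.
So Hilo→B2 carries 30 sacks.

30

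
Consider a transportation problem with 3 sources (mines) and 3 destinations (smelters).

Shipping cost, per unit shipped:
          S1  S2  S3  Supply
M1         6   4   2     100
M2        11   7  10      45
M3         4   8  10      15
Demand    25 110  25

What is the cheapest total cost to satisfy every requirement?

745

Optimal allocation:
  M1–S1: 10 × 6 = 60
  M1–S2: 65 × 4 = 260
  M1–S3: 25 × 2 = 50
  M2–S2: 45 × 7 = 315
  M3–S1: 15 × 4 = 60
Total = 60 + 260 + 50 + 315 + 60 = 745.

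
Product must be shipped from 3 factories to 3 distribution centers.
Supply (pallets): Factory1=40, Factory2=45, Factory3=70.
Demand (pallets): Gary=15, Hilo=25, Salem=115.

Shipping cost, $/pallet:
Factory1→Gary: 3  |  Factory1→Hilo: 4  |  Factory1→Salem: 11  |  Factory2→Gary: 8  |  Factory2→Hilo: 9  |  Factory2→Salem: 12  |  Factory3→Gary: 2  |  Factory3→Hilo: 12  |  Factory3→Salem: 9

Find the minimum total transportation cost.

1315

An optimal shipping plan:
  Factory1 to Gary: 15 × $3 = $45
  Factory1 to Hilo: 25 × $4 = $100
  Factory2 to Salem: 45 × $12 = $540
  Factory3 to Salem: 70 × $9 = $630
Total = 45 + 100 + 540 + 630 = $1315.
(Supply check: Factory1 ships 40; Factory2 ships 45; Factory3 ships 70.)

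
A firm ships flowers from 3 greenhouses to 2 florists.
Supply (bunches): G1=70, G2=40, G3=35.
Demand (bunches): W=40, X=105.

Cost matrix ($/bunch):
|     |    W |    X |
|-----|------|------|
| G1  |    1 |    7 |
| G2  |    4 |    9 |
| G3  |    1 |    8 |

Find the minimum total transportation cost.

One minimum-cost allocation:
  G1 to W: 5 × $1 = $5
  G1 to X: 65 × $7 = $455
  G2 to X: 40 × $9 = $360
  G3 to W: 35 × $1 = $35
Total = 5 + 455 + 360 + 35 = $855.
(Supply check: G1 ships 70; G2 ships 40; G3 ships 35.)

855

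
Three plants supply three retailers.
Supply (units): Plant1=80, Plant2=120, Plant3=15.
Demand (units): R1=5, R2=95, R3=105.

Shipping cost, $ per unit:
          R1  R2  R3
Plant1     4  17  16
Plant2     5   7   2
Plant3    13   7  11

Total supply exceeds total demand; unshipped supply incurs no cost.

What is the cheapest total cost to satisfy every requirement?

Optimal allocation:
  Plant1→R1: 5 units
  Plant1→R2: 65 units
  Plant2→R2: 15 units
  Plant2→R3: 105 units
  Plant3→R2: 15 units
Total cost = $1545.
(Supply check: Plant1 ships 70; Plant2 ships 120; Plant3 ships 15.)

1545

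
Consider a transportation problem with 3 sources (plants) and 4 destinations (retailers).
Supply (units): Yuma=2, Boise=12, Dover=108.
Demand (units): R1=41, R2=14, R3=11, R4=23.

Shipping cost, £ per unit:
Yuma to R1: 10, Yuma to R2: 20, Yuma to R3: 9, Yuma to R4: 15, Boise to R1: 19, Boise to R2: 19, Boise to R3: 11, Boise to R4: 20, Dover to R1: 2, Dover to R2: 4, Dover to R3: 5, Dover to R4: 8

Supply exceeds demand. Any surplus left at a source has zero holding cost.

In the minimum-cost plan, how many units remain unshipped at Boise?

12

Minimum-cost shipments:
  Dover–R1: 41 × £2 = £82
  Dover–R2: 14 × £4 = £56
  Dover–R3: 11 × £5 = £55
  Dover–R4: 23 × £8 = £184
Total cost = £377.
Boise ships 0 of its 12, leaving 12.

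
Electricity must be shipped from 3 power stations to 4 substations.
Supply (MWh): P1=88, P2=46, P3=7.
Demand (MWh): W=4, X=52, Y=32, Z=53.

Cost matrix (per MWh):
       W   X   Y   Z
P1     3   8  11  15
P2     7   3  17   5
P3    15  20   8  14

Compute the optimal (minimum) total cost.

1094

An optimal shipping plan:
  P1->W: 4 × 3 = 12
  P1->X: 52 × 8 = 416
  P1->Y: 25 × 11 = 275
  P1->Z: 7 × 15 = 105
  P2->Z: 46 × 5 = 230
  P3->Y: 7 × 8 = 56
Total = 12 + 416 + 275 + 105 + 230 + 56 = 1094.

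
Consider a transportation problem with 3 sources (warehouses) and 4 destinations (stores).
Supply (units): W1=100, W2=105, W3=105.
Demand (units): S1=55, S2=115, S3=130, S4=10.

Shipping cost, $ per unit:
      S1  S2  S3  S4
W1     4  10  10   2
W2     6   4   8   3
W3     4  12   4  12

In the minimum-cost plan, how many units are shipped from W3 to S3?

Solving gives:
  W1→S1: 55 units
  W1→S2: 10 units
  W1→S3: 25 units
  W1→S4: 10 units
  W2→S2: 105 units
  W3→S3: 105 units
Total cost = $1430.
So W3→S3 carries 105 units.

105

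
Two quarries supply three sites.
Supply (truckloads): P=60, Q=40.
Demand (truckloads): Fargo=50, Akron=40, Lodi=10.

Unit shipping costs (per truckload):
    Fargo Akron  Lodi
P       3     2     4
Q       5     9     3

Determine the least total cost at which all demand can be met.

An optimal shipping plan:
  P to Fargo: 20 × 3 = 60
  P to Akron: 40 × 2 = 80
  Q to Fargo: 30 × 5 = 150
  Q to Lodi: 10 × 3 = 30
Total = 60 + 80 + 150 + 30 = 320.

320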